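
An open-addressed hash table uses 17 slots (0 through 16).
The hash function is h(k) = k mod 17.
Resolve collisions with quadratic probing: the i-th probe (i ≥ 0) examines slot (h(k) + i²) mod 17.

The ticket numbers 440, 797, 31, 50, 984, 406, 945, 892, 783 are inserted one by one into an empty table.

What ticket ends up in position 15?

Insert 440: h=15, slot 15 empty -> index 15.
Insert 797: h=15, slot 15 occupied -> index 16.
Insert 31: h=14, slot 14 empty -> index 14.
Insert 50: h=16, slot 16 occupied -> index 0.
Insert 984: h=15, slots 15,16 occupied -> index 2.
Insert 406: h=15, slots 15,16,2 occupied -> index 7.
Insert 945: h=10, slot 10 empty -> index 10.
Insert 892: h=8, slot 8 empty -> index 8.
Insert 783: h=1, slot 1 empty -> index 1.
Table: [50, 783, 984, _, _, _, _, 406, 892, _, 945, _, _, _, 31, 440, 797]

440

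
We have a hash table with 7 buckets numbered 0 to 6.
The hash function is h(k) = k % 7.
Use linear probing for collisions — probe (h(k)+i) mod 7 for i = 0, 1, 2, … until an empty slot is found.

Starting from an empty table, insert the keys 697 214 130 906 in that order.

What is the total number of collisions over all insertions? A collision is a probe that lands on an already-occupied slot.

Insert 697: h=4, slot 4 empty => index 4.
Insert 214: h=4, slot 4 occupied => index 5.
Insert 130: h=4, slots 4,5 occupied => index 6.
Insert 906: h=3, slot 3 empty => index 3.
Table: [_, _, _, 906, 697, 214, 130]

3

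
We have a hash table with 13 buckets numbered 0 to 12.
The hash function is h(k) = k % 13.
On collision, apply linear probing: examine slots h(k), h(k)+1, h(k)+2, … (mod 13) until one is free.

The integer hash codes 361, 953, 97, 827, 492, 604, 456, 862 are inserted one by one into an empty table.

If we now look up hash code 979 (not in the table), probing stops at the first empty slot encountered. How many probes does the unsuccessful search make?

6

Insert 361: h=10, slot 10 empty → index 10.
Insert 953: h=4, slot 4 empty → index 4.
Insert 97: h=6, slot 6 empty → index 6.
Insert 827: h=8, slot 8 empty → index 8.
Insert 492: h=11, slot 11 empty → index 11.
Insert 604: h=6, slot 6 occupied → index 7.
Insert 456: h=1, slot 1 empty → index 1.
Insert 862: h=4, slot 4 occupied → index 5.
Table: [-, 456, -, -, 953, 862, 97, 604, 827, -, 361, 492, -]
Lookup 979: h=4, probe 4,5,6,7,8,9 → slot 9 empty, not found.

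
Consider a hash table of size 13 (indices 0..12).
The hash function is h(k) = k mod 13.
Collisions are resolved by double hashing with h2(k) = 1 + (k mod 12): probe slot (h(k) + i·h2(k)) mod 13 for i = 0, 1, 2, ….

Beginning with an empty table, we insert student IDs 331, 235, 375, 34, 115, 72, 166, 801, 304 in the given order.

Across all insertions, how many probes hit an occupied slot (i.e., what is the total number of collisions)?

6

331 hashes to 6; slot 6 is free → place at 6.
235 hashes to 1; slot 1 is free → place at 1.
375 hashes to 11; slot 11 is free → place at 11.
34 hashes to 8; slot 8 is free → place at 8.
115 hashes to 11, h2=8; 11,6,1 taken → place at 9.
72 hashes to 7; slot 7 is free → place at 7.
166 hashes to 10; slot 10 is free → place at 10.
801 hashes to 8, h2=10; 8 taken → place at 5.
304 hashes to 5, h2=5; 5,10 taken → place at 2.
Table: [—, 235, 304, —, —, 801, 331, 72, 34, 115, 166, 375, —]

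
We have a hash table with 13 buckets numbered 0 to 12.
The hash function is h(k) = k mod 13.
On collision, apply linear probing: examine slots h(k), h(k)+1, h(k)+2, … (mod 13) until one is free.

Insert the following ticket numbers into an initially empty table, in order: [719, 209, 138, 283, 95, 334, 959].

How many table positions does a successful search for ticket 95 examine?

2

719: h=4 → slot 4
209: h=1 → slot 1
138: h=8 → slot 8
283: h=10 → slot 10
95: h=4, probe 4,5 → slot 5
334: h=9 → slot 9
959: h=10, probe 10,11 → slot 11
Table: [., 209, ., ., 719, 95, ., ., 138, 334, 283, 959, .]
Lookup 95: h=4, probe 4,5 → found at 5.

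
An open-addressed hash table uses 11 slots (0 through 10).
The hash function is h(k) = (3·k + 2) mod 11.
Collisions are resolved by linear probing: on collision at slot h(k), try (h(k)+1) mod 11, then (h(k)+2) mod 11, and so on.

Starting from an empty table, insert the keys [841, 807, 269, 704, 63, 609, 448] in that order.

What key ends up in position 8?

841: h=6 => slot 6
807: h=3 => slot 3
269: h=6, probe 6,7 => slot 7
704: h=2 => slot 2
63: h=4 => slot 4
609: h=3, probe 3,4,5 => slot 5
448: h=4, probe 4,5,6,7,8 => slot 8
Table: [—, —, 704, 807, 63, 609, 841, 269, 448, —, —]

448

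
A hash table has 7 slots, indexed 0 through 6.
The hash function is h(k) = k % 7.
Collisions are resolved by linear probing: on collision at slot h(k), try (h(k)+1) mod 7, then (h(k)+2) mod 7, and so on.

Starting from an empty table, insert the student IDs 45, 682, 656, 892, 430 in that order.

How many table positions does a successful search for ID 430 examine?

Insert 45: h=3, slot 3 empty => index 3.
Insert 682: h=3, slot 3 occupied => index 4.
Insert 656: h=5, slot 5 empty => index 5.
Insert 892: h=3, slots 3,4,5 occupied => index 6.
Insert 430: h=3, slots 3,4,5,6 occupied => index 0.
Table: [430, ., ., 45, 682, 656, 892]
Lookup 430: h=3, probe 3,4,5,6,0 → found at 0.

5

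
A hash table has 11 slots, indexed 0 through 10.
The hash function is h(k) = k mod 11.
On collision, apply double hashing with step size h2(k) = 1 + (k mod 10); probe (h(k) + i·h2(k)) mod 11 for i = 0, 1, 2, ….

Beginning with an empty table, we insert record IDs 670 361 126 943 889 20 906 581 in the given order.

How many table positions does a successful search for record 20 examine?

670 hashes to 10; slot 10 is free => place at 10.
361 hashes to 9; slot 9 is free => place at 9.
126 hashes to 5; slot 5 is free => place at 5.
943 hashes to 8; slot 8 is free => place at 8.
889 hashes to 9, h2=10; 9,8 taken => place at 7.
20 hashes to 9, h2=1; 9,10 taken => place at 0.
906 hashes to 4; slot 4 is free => place at 4.
581 hashes to 9, h2=2; 9,0 taken => place at 2.
Table: [20, ∅, 581, ∅, 906, 126, ∅, 889, 943, 361, 670]
Lookup 20: h=9, h2=1, probe 9,10,0 → found at 0.

3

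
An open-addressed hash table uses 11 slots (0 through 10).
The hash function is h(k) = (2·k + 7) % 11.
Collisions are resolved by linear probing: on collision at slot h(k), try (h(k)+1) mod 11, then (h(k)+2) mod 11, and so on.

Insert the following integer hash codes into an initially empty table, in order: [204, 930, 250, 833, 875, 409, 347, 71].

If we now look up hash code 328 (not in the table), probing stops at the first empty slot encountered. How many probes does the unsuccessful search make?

Insert 204: h=8, slot 8 empty => index 8.
Insert 930: h=8, slot 8 occupied => index 9.
Insert 250: h=1, slot 1 empty => index 1.
Insert 833: h=1, slot 1 occupied => index 2.
Insert 875: h=8, slots 8,9 occupied => index 10.
Insert 409: h=0, slot 0 empty => index 0.
Insert 347: h=8, slots 8,9,10,0,1,2 occupied => index 3.
Insert 71: h=6, slot 6 empty => index 6.
Table: [409, 250, 833, 347, -, -, 71, -, 204, 930, 875]
Lookup 328: h=3, probe 3,4 → slot 4 empty, not found.

2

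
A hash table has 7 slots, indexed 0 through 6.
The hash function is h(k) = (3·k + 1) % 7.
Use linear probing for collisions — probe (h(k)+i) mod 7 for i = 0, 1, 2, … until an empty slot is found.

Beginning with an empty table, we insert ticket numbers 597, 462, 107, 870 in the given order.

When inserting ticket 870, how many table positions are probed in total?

Insert 597: h=0, slot 0 empty => index 0.
Insert 462: h=1, slot 1 empty => index 1.
Insert 107: h=0, slots 0,1 occupied => index 2.
Insert 870: h=0, slots 0,1,2 occupied => index 3.
Table: [597, 462, 107, 870, ., ., .]

4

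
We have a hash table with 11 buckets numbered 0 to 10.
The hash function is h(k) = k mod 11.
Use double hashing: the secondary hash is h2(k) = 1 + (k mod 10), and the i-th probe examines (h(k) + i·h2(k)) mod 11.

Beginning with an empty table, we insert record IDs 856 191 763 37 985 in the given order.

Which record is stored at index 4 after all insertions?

856 hashes to 9; slot 9 is free => place at 9.
191 hashes to 4; slot 4 is free => place at 4.
763 hashes to 4, h2=4; 4 taken => place at 8.
37 hashes to 4, h2=8; 4 taken => place at 1.
985 hashes to 6; slot 6 is free => place at 6.
Table: [., 37, ., ., 191, ., 985, ., 763, 856, .]

191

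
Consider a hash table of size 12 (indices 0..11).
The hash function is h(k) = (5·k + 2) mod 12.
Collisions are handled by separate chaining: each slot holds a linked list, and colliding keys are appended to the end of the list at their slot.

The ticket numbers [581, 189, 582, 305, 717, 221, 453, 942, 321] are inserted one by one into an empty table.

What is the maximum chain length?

4

581 → bucket 3
189 → bucket 11
582 → bucket 8
305 → bucket 3 (collision)
717 → bucket 11 (collision)
221 → bucket 3 (collision)
453 → bucket 11 (collision)
942 → bucket 8 (collision)
321 → bucket 11 (collision)
Final buckets:
0: ∅
1: ∅
2: ∅
3: 581 -> 305 -> 221
4: ∅
5: ∅
6: ∅
7: ∅
8: 582 -> 942
9: ∅
10: ∅
11: 189 -> 717 -> 453 -> 321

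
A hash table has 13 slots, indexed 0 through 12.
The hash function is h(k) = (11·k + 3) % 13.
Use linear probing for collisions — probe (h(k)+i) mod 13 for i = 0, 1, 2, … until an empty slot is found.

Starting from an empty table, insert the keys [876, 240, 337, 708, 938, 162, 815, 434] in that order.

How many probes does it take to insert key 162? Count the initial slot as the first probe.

Insert 876: h=6, slot 6 empty → index 6.
Insert 240: h=4, slot 4 empty → index 4.
Insert 337: h=5, slot 5 empty → index 5.
Insert 708: h=4, slots 4,5,6 occupied → index 7.
Insert 938: h=12, slot 12 empty → index 12.
Insert 162: h=4, slots 4,5,6,7 occupied → index 8.
Insert 815: h=11, slot 11 empty → index 11.
Insert 434: h=6, slots 6,7,8 occupied → index 9.
Table: [-, -, -, -, 240, 337, 876, 708, 162, 434, -, 815, 938]

5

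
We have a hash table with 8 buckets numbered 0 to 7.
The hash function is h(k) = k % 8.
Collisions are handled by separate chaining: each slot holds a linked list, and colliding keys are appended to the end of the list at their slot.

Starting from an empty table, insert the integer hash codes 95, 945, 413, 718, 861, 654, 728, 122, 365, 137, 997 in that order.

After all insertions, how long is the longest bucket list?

4

95 → bucket 7
945 → bucket 1
413 → bucket 5
718 → bucket 6
861 → bucket 5 (collision)
654 → bucket 6 (collision)
728 → bucket 0
122 → bucket 2
365 → bucket 5 (collision)
137 → bucket 1 (collision)
997 → bucket 5 (collision)
Final buckets:
0: 728
1: 945 -> 137
2: 122
3: _
4: _
5: 413 -> 861 -> 365 -> 997
6: 718 -> 654
7: 95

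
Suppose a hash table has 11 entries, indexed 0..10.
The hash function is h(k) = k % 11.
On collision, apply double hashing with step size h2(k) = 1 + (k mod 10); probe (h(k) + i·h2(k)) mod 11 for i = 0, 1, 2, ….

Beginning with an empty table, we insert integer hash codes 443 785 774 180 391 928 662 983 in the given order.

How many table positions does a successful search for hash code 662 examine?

3

Insert 443: h=3, slot 3 empty → index 3.
Insert 785: h=4, slot 4 empty → index 4.
Insert 774: h=4, h2=5, slot 4 occupied → index 9.
Insert 180: h=4, h2=1, slot 4 occupied → index 5.
Insert 391: h=6, slot 6 empty → index 6.
Insert 928: h=4, h2=9, slot 4 occupied → index 2.
Insert 662: h=2, h2=3, slots 2,5 occupied → index 8.
Insert 983: h=4, h2=4, slots 4,8 occupied → index 1.
Table: [-, 983, 928, 443, 785, 180, 391, -, 662, 774, -]
Lookup 662: h=2, h2=3, probe 2,5,8 → found at 8.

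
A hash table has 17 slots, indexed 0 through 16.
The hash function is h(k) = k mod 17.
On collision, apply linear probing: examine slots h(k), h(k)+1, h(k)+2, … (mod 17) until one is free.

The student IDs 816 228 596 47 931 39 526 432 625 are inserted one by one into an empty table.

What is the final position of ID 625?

816 hashes to 0; slot 0 is free -> place at 0.
228 hashes to 7; slot 7 is free -> place at 7.
596 hashes to 1; slot 1 is free -> place at 1.
47 hashes to 13; slot 13 is free -> place at 13.
931 hashes to 13; 13 taken -> place at 14.
39 hashes to 5; slot 5 is free -> place at 5.
526 hashes to 16; slot 16 is free -> place at 16.
432 hashes to 7; 7 taken -> place at 8.
625 hashes to 13; 13,14 taken -> place at 15.
Table: [816, 596, ∅, ∅, ∅, 39, ∅, 228, 432, ∅, ∅, ∅, ∅, 47, 931, 625, 526]

15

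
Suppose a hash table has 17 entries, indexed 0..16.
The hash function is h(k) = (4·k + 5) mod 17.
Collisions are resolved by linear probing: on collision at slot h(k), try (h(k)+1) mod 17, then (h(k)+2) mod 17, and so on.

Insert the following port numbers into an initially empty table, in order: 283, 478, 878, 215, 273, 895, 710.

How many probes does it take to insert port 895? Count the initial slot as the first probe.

4

283: h=15 → slot 15
478: h=13 → slot 13
878: h=15, probe 15,16 → slot 16
215: h=15, probe 15,16,0 → slot 0
273: h=9 → slot 9
895: h=15, probe 15,16,0,1 → slot 1
710: h=6 → slot 6
Table: [215, 895, -, -, -, -, 710, -, -, 273, -, -, -, 478, -, 283, 878]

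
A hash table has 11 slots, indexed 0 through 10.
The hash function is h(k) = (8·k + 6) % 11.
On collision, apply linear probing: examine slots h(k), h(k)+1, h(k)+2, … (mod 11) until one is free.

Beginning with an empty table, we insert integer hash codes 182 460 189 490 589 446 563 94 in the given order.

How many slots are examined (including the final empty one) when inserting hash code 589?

182 hashes to 10; slot 10 is free -> place at 10.
460 hashes to 1; slot 1 is free -> place at 1.
189 hashes to 0; slot 0 is free -> place at 0.
490 hashes to 10; 10,0,1 taken -> place at 2.
589 hashes to 10; 10,0,1,2 taken -> place at 3.
446 hashes to 10; 10,0,1,2,3 taken -> place at 4.
563 hashes to 0; 0,1,2,3,4 taken -> place at 5.
94 hashes to 10; 10,0,1,2,3,4,5 taken -> place at 6.
Table: [189, 460, 490, 589, 446, 563, 94, —, —, —, 182]

5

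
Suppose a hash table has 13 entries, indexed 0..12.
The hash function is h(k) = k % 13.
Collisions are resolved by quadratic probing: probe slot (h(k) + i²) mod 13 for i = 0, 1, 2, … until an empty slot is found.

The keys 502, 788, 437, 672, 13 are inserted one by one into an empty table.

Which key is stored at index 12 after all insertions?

502 hashes to 8; slot 8 is free -> place at 8.
788 hashes to 8; 8 taken -> place at 9.
437 hashes to 8; 8,9 taken -> place at 12.
672 hashes to 9; 9 taken -> place at 10.
13 hashes to 0; slot 0 is free -> place at 0.
Table: [13, _, _, _, _, _, _, _, 502, 788, 672, _, 437]

437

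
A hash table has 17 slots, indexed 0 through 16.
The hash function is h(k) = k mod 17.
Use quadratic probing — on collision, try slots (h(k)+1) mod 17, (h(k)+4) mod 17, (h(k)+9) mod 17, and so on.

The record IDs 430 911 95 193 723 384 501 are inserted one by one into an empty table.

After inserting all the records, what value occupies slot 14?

384

Insert 430: h=5, slot 5 empty → index 5.
Insert 911: h=10, slot 10 empty → index 10.
Insert 95: h=10, slot 10 occupied → index 11.
Insert 193: h=6, slot 6 empty → index 6.
Insert 723: h=9, slot 9 empty → index 9.
Insert 384: h=10, slots 10,11 occupied → index 14.
Insert 501: h=8, slot 8 empty → index 8.
Table: [-, -, -, -, -, 430, 193, -, 501, 723, 911, 95, -, -, 384, -, -]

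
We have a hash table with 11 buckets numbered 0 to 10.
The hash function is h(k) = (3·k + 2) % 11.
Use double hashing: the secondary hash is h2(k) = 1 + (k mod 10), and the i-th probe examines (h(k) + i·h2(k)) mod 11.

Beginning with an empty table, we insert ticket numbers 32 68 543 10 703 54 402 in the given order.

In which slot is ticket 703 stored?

7

32 hashes to 10; slot 10 is free => place at 10.
68 hashes to 8; slot 8 is free => place at 8.
543 hashes to 3; slot 3 is free => place at 3.
10 hashes to 10, h2=1; 10 taken => place at 0.
703 hashes to 10, h2=4; 10,3 taken => place at 7.
54 hashes to 10, h2=5; 10 taken => place at 4.
402 hashes to 9; slot 9 is free => place at 9.
Table: [10, _, _, 543, 54, _, _, 703, 68, 402, 32]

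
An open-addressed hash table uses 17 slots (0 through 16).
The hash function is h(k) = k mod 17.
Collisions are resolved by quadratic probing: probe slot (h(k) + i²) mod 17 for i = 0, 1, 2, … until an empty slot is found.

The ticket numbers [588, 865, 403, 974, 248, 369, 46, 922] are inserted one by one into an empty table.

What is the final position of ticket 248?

11

Insert 588: h=10, slot 10 empty => index 10.
Insert 865: h=15, slot 15 empty => index 15.
Insert 403: h=12, slot 12 empty => index 12.
Insert 974: h=5, slot 5 empty => index 5.
Insert 248: h=10, slot 10 occupied => index 11.
Insert 369: h=12, slot 12 occupied => index 13.
Insert 46: h=12, slots 12,13 occupied => index 16.
Insert 922: h=4, slot 4 empty => index 4.
Table: [., ., ., ., 922, 974, ., ., ., ., 588, 248, 403, 369, ., 865, 46]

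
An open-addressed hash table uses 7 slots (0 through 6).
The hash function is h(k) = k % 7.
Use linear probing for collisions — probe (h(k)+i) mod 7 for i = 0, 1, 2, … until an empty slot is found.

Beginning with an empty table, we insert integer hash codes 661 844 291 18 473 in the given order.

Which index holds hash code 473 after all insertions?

661: h=3 => slot 3
844: h=4 => slot 4
291: h=4, probe 4,5 => slot 5
18: h=4, probe 4,5,6 => slot 6
473: h=4, probe 4,5,6,0 => slot 0
Table: [473, ∅, ∅, 661, 844, 291, 18]

0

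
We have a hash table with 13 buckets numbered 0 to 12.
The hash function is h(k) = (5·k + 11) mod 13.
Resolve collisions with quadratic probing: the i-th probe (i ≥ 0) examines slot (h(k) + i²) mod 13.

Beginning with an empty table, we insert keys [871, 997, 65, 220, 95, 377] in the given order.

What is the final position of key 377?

871 hashes to 11; slot 11 is free -> place at 11.
997 hashes to 4; slot 4 is free -> place at 4.
65 hashes to 11; 11 taken -> place at 12.
220 hashes to 6; slot 6 is free -> place at 6.
95 hashes to 5; slot 5 is free -> place at 5.
377 hashes to 11; 11,12 taken -> place at 2.
Table: [—, —, 377, —, 997, 95, 220, —, —, —, —, 871, 65]

2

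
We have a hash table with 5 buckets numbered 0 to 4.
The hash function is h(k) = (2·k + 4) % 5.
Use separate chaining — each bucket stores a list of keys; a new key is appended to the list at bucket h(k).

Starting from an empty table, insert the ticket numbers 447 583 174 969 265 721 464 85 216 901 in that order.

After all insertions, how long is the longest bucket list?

3

447 → bucket 3
583 → bucket 0
174 → bucket 2
969 → bucket 2 (collision)
265 → bucket 4
721 → bucket 1
464 → bucket 2 (collision)
85 → bucket 4 (collision)
216 → bucket 1 (collision)
901 → bucket 1 (collision)
Final buckets:
0: 583
1: 721 -> 216 -> 901
2: 174 -> 969 -> 464
3: 447
4: 265 -> 85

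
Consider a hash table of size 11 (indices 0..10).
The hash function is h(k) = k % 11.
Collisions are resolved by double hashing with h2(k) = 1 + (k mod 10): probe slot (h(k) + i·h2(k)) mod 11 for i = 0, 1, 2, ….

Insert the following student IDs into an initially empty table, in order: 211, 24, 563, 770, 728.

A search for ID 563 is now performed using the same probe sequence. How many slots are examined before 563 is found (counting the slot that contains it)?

211 hashes to 2; slot 2 is free → place at 2.
24 hashes to 2, h2=5; 2 taken → place at 7.
563 hashes to 2, h2=4; 2 taken → place at 6.
770 hashes to 0; slot 0 is free → place at 0.
728 hashes to 2, h2=9; 2,0 taken → place at 9.
Table: [770, ., 211, ., ., ., 563, 24, ., 728, .]
Lookup 563: h=2, h2=4, probe 2,6 → found at 6.

2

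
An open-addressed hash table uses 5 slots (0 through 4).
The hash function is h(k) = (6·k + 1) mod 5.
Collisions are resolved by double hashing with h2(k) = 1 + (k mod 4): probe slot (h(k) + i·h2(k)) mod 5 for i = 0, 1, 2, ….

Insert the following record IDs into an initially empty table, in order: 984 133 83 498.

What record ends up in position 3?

83

984 hashes to 0; slot 0 is free -> place at 0.
133 hashes to 4; slot 4 is free -> place at 4.
83 hashes to 4, h2=4; 4 taken -> place at 3.
498 hashes to 4, h2=3; 4 taken -> place at 2.
Table: [984, -, 498, 83, 133]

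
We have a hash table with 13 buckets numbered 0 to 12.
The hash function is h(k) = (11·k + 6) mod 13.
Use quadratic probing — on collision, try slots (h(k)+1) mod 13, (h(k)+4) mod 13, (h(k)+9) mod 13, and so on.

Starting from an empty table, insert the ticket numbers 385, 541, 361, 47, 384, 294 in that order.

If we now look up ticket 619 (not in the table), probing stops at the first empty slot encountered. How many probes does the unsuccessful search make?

6

Insert 385: h=3, slot 3 empty => index 3.
Insert 541: h=3, slot 3 occupied => index 4.
Insert 361: h=12, slot 12 empty => index 12.
Insert 47: h=3, slots 3,4 occupied => index 7.
Insert 384: h=5, slot 5 empty => index 5.
Insert 294: h=3, slots 3,4,7,12 occupied => index 6.
Table: [-, -, -, 385, 541, 384, 294, 47, -, -, -, -, 361]
Lookup 619: h=3, probe 3,4,7,12,6,2 → slot 2 empty, not found.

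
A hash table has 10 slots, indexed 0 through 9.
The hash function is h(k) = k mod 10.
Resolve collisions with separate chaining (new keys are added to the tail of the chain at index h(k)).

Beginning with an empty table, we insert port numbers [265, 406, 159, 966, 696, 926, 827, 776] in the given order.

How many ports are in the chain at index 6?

Insert 265: h=5, bucket 5 empty → new chain.
Insert 406: h=6, bucket 6 empty → new chain.
Insert 159: h=9, bucket 9 empty → new chain.
Insert 966: h=6, bucket 6 nonempty → append to chain.
Insert 696: h=6, bucket 6 nonempty → append to chain.
Insert 926: h=6, bucket 6 nonempty → append to chain.
Insert 827: h=7, bucket 7 empty → new chain.
Insert 776: h=6, bucket 6 nonempty → append to chain.
Final buckets:
0: .
1: .
2: .
3: .
4: .
5: 265
6: 406 -> 966 -> 696 -> 926 -> 776
7: 827
8: .
9: 159

5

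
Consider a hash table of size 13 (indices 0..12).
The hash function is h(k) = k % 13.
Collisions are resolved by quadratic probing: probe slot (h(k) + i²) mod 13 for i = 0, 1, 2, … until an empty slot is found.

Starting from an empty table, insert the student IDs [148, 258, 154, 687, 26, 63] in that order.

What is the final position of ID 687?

Insert 148: h=5, slot 5 empty → index 5.
Insert 258: h=11, slot 11 empty → index 11.
Insert 154: h=11, slot 11 occupied → index 12.
Insert 687: h=11, slots 11,12 occupied → index 2.
Insert 26: h=0, slot 0 empty → index 0.
Insert 63: h=11, slots 11,12,2 occupied → index 7.
Table: [26, —, 687, —, —, 148, —, 63, —, —, —, 258, 154]

2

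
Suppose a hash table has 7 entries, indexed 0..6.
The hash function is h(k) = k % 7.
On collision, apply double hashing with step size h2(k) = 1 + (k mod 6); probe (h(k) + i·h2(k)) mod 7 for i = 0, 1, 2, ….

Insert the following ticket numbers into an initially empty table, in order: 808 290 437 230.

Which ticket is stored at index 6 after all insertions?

Insert 808: h=3, slot 3 empty => index 3.
Insert 290: h=3, h2=3, slot 3 occupied => index 6.
Insert 437: h=3, h2=6, slot 3 occupied => index 2.
Insert 230: h=6, h2=3, slots 6,2 occupied => index 5.
Table: [., ., 437, 808, ., 230, 290]

290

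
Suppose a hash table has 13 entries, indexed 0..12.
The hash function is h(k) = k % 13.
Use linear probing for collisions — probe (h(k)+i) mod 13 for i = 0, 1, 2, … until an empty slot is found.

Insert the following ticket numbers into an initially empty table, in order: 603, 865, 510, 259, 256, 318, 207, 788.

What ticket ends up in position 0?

207

603: h=5 → slot 5
865: h=7 → slot 7
510: h=3 → slot 3
259: h=12 → slot 12
256: h=9 → slot 9
318: h=6 → slot 6
207: h=12, probe 12,0 → slot 0
788: h=8 → slot 8
Table: [207, —, —, 510, —, 603, 318, 865, 788, 256, —, —, 259]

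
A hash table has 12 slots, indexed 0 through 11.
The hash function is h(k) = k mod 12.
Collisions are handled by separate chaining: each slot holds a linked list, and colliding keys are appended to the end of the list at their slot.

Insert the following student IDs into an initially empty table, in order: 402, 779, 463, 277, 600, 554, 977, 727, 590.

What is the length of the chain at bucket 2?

2

402 -> bucket 6
779 -> bucket 11
463 -> bucket 7
277 -> bucket 1
600 -> bucket 0
554 -> bucket 2
977 -> bucket 5
727 -> bucket 7 (collision)
590 -> bucket 2 (collision)
Final buckets:
0: 600
1: 277
2: 554 -> 590
3: _
4: _
5: 977
6: 402
7: 463 -> 727
8: _
9: _
10: _
11: 779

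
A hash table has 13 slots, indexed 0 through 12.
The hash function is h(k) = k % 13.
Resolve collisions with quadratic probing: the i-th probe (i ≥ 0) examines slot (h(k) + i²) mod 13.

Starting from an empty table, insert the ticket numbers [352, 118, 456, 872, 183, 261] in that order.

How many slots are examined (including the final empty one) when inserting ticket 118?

352 hashes to 1; slot 1 is free => place at 1.
118 hashes to 1; 1 taken => place at 2.
456 hashes to 1; 1,2 taken => place at 5.
872 hashes to 1; 1,2,5 taken => place at 10.
183 hashes to 1; 1,2,5,10 taken => place at 4.
261 hashes to 1; 1,2,5,10,4 taken => place at 0.
Table: [261, 352, 118, —, 183, 456, —, —, —, —, 872, —, —]

2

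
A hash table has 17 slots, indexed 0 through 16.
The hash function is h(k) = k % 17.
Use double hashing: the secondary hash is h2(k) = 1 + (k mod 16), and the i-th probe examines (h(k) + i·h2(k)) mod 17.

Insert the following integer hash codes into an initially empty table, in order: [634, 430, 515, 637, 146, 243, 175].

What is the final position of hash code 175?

4

634: h=5 → slot 5
430: h=5, h2=15, probe 5,3 → slot 3
515: h=5, h2=4, probe 5,9 → slot 9
637: h=8 → slot 8
146: h=10 → slot 10
243: h=5, h2=4, probe 5,9,13 → slot 13
175: h=5, h2=16, probe 5,4 → slot 4
Table: [-, -, -, 430, 175, 634, -, -, 637, 515, 146, -, -, 243, -, -, -]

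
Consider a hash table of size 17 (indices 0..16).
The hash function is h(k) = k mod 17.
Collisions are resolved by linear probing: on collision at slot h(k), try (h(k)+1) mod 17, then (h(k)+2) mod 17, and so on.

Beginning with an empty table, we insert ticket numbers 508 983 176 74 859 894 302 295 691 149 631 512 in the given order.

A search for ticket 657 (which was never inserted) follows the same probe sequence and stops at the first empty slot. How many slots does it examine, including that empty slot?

2

508: h=15 → slot 15
983: h=14 → slot 14
176: h=6 → slot 6
74: h=6, probe 6,7 → slot 7
859: h=9 → slot 9
894: h=10 → slot 10
302: h=13 → slot 13
295: h=6, probe 6,7,8 → slot 8
691: h=11 → slot 11
149: h=13, probe 13,14,15,16 → slot 16
631: h=2 → slot 2
512: h=2, probe 2,3 → slot 3
Table: [_, _, 631, 512, _, _, 176, 74, 295, 859, 894, 691, _, 302, 983, 508, 149]
Lookup 657: h=11, probe 11,12 → slot 12 empty, not found.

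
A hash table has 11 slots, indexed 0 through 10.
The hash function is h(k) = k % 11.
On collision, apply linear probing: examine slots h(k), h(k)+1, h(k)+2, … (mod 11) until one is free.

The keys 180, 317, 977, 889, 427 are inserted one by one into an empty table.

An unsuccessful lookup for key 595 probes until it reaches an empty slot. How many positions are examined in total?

180: h=4 → slot 4
317: h=9 → slot 9
977: h=9, probe 9,10 → slot 10
889: h=9, probe 9,10,0 → slot 0
427: h=9, probe 9,10,0,1 → slot 1
Table: [889, 427, ∅, ∅, 180, ∅, ∅, ∅, ∅, 317, 977]
Lookup 595: h=1, probe 1,2 → slot 2 empty, not found.

2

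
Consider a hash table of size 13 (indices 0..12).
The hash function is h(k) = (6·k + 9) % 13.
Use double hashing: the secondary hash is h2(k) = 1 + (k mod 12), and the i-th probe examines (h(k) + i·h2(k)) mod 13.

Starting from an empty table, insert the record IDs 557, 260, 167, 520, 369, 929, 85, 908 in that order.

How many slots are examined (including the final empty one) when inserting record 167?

3

557: h=10 -> slot 10
260: h=9 -> slot 9
167: h=10, h2=12, probe 10,9,8 -> slot 8
520: h=9, h2=5, probe 9,1 -> slot 1
369: h=0 -> slot 0
929: h=6 -> slot 6
85: h=12 -> slot 12
908: h=10, h2=9, probe 10,6,2 -> slot 2
Table: [369, 520, 908, _, _, _, 929, _, 167, 260, 557, _, 85]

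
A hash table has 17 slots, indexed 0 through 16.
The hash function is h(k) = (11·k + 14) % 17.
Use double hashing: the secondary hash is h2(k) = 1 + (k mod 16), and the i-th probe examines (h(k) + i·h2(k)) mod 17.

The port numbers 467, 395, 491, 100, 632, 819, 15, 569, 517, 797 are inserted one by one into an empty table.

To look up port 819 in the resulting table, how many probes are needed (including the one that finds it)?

467: h=0 -> slot 0
395: h=7 -> slot 7
491: h=9 -> slot 9
100: h=9, h2=5, probe 9,14 -> slot 14
632: h=13 -> slot 13
819: h=13, h2=4, probe 13,0,4 -> slot 4
15: h=9, h2=16, probe 9,8 -> slot 8
569: h=0, h2=10, probe 0,10 -> slot 10
517: h=6 -> slot 6
797: h=9, h2=14, probe 9,6,3 -> slot 3
Table: [467, ∅, ∅, 797, 819, ∅, 517, 395, 15, 491, 569, ∅, ∅, 632, 100, ∅, ∅]
Lookup 819: h=13, h2=4, probe 13,0,4 → found at 4.

3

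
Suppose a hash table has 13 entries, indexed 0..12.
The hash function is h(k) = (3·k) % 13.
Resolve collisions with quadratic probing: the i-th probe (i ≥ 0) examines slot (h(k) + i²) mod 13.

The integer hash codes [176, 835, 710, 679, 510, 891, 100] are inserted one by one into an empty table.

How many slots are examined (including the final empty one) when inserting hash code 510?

3

176 hashes to 8; slot 8 is free -> place at 8.
835 hashes to 9; slot 9 is free -> place at 9.
710 hashes to 11; slot 11 is free -> place at 11.
679 hashes to 9; 9 taken -> place at 10.
510 hashes to 9; 9,10 taken -> place at 0.
891 hashes to 8; 8,9 taken -> place at 12.
100 hashes to 1; slot 1 is free -> place at 1.
Table: [510, 100, _, _, _, _, _, _, 176, 835, 679, 710, 891]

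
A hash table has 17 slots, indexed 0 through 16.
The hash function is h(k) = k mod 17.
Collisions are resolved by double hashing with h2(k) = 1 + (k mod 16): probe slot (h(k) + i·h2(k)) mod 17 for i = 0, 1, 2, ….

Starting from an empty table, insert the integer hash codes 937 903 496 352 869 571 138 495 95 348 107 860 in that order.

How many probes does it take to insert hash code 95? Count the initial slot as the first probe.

2

937: h=2 -> slot 2
903: h=2, h2=8, probe 2,10 -> slot 10
496: h=3 -> slot 3
352: h=12 -> slot 12
869: h=2, h2=6, probe 2,8 -> slot 8
571: h=10, h2=12, probe 10,5 -> slot 5
138: h=2, h2=11, probe 2,13 -> slot 13
495: h=2, h2=16, probe 2,1 -> slot 1
95: h=10, h2=16, probe 10,9 -> slot 9
348: h=8, h2=13, probe 8,4 -> slot 4
107: h=5, h2=12, probe 5,0 -> slot 0
860: h=10, h2=13, probe 10,6 -> slot 6
Table: [107, 495, 937, 496, 348, 571, 860, ∅, 869, 95, 903, ∅, 352, 138, ∅, ∅, ∅]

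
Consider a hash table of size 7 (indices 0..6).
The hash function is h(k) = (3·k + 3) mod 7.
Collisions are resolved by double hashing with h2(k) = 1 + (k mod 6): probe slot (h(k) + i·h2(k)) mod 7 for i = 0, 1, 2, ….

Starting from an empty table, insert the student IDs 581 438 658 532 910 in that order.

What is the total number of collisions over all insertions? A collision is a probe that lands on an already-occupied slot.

9

581: h=3 => slot 3
438: h=1 => slot 1
658: h=3, h2=5, probe 3,1,6 => slot 6
532: h=3, h2=5, probe 3,1,6,4 => slot 4
910: h=3, h2=5, probe 3,1,6,4,2 => slot 2
Table: [∅, 438, 910, 581, 532, ∅, 658]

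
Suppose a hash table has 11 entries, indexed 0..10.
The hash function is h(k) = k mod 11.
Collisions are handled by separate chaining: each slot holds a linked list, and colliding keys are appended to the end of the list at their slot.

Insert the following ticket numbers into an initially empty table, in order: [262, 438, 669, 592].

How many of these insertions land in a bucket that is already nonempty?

3

Insert 262: h=9, bucket 9 empty → new chain.
Insert 438: h=9, bucket 9 nonempty → append to chain.
Insert 669: h=9, bucket 9 nonempty → append to chain.
Insert 592: h=9, bucket 9 nonempty → append to chain.
Final buckets:
0: .
1: .
2: .
3: .
4: .
5: .
6: .
7: .
8: .
9: 262 -> 438 -> 669 -> 592
10: .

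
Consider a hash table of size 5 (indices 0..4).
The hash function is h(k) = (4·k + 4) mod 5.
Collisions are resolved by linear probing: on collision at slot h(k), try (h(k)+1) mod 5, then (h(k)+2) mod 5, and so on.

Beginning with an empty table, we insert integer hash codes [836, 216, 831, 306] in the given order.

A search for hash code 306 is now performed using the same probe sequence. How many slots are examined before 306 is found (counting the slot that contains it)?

4

836 hashes to 3; slot 3 is free => place at 3.
216 hashes to 3; 3 taken => place at 4.
831 hashes to 3; 3,4 taken => place at 0.
306 hashes to 3; 3,4,0 taken => place at 1.
Table: [831, 306, ∅, 836, 216]
Lookup 306: h=3, probe 3,4,0,1 → found at 1.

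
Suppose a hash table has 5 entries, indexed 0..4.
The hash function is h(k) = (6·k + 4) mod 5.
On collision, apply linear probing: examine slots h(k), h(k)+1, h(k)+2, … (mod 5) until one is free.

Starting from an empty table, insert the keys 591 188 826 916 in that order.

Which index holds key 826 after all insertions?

1

591: h=0 => slot 0
188: h=2 => slot 2
826: h=0, probe 0,1 => slot 1
916: h=0, probe 0,1,2,3 => slot 3
Table: [591, 826, 188, 916, .]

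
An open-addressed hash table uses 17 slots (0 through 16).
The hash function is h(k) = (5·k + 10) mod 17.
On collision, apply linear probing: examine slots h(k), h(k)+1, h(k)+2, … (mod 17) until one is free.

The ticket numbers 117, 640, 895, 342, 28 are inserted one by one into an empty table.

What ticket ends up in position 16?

28

117 hashes to 0; slot 0 is free => place at 0.
640 hashes to 14; slot 14 is free => place at 14.
895 hashes to 14; 14 taken => place at 15.
342 hashes to 3; slot 3 is free => place at 3.
28 hashes to 14; 14,15 taken => place at 16.
Table: [117, —, —, 342, —, —, —, —, —, —, —, —, —, —, 640, 895, 28]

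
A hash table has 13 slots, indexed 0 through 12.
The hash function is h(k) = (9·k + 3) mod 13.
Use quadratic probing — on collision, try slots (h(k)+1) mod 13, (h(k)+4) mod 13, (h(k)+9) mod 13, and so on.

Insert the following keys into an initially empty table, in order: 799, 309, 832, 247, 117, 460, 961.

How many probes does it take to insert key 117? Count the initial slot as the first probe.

799: h=5 -> slot 5
309: h=2 -> slot 2
832: h=3 -> slot 3
247: h=3, probe 3,4 -> slot 4
117: h=3, probe 3,4,7 -> slot 7
460: h=9 -> slot 9
961: h=7, probe 7,8 -> slot 8
Table: [∅, ∅, 309, 832, 247, 799, ∅, 117, 961, 460, ∅, ∅, ∅]

3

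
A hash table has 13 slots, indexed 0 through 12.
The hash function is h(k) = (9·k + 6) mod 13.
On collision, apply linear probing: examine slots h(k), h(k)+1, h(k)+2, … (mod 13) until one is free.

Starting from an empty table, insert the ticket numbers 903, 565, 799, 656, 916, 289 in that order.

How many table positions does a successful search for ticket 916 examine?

903: h=8 -> slot 8
565: h=8, probe 8,9 -> slot 9
799: h=8, probe 8,9,10 -> slot 10
656: h=8, probe 8,9,10,11 -> slot 11
916: h=8, probe 8,9,10,11,12 -> slot 12
289: h=7 -> slot 7
Table: [., ., ., ., ., ., ., 289, 903, 565, 799, 656, 916]
Lookup 916: h=8, probe 8,9,10,11,12 → found at 12.

5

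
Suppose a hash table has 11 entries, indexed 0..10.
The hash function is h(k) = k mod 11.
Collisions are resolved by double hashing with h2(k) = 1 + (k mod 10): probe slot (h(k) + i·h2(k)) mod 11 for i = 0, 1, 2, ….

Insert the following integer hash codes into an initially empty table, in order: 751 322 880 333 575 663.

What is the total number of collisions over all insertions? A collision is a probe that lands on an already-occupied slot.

6

751 hashes to 3; slot 3 is free → place at 3.
322 hashes to 3, h2=3; 3 taken → place at 6.
880 hashes to 0; slot 0 is free → place at 0.
333 hashes to 3, h2=4; 3 taken → place at 7.
575 hashes to 3, h2=6; 3 taken → place at 9.
663 hashes to 3, h2=4; 3,7,0 taken → place at 4.
Table: [880, ∅, ∅, 751, 663, ∅, 322, 333, ∅, 575, ∅]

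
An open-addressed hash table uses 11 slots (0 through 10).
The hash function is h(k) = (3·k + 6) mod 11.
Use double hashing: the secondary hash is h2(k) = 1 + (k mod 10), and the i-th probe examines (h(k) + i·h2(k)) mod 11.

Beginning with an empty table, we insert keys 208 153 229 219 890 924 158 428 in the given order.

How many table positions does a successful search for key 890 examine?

2

Insert 208: h=3, slot 3 empty → index 3.
Insert 153: h=3, h2=4, slot 3 occupied → index 7.
Insert 229: h=0, slot 0 empty → index 0.
Insert 219: h=3, h2=10, slot 3 occupied → index 2.
Insert 890: h=3, h2=1, slot 3 occupied → index 4.
Insert 924: h=6, slot 6 empty → index 6.
Insert 158: h=7, h2=9, slot 7 occupied → index 5.
Insert 428: h=3, h2=9, slot 3 occupied → index 1.
Table: [229, 428, 219, 208, 890, 158, 924, 153, —, —, —]
Lookup 890: h=3, h2=1, probe 3,4 → found at 4.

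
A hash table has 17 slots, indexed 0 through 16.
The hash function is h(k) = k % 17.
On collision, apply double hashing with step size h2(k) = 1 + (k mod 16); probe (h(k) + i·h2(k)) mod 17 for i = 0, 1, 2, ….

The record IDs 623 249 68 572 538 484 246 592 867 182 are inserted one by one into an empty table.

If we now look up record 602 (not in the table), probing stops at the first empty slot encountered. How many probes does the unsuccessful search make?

623 hashes to 11; slot 11 is free -> place at 11.
249 hashes to 11, h2=10; 11 taken -> place at 4.
68 hashes to 0; slot 0 is free -> place at 0.
572 hashes to 11, h2=13; 11 taken -> place at 7.
538 hashes to 11, h2=11; 11 taken -> place at 5.
484 hashes to 8; slot 8 is free -> place at 8.
246 hashes to 8, h2=7; 8 taken -> place at 15.
592 hashes to 14; slot 14 is free -> place at 14.
867 hashes to 0, h2=4; 0,4,8 taken -> place at 12.
182 hashes to 12, h2=7; 12 taken -> place at 2.
Table: [68, -, 182, -, 249, 538, -, 572, 484, -, -, 623, 867, -, 592, 246, -]
Lookup 602: h=7, h2=11, probe 7,1 → slot 1 empty, not found.

2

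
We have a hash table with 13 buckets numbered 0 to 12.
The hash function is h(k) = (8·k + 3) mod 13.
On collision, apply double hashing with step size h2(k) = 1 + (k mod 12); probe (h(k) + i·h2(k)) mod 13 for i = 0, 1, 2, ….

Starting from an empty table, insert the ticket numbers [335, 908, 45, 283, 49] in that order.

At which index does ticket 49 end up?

7

Insert 335: h=5, slot 5 empty → index 5.
Insert 908: h=0, slot 0 empty → index 0.
Insert 45: h=12, slot 12 empty → index 12.
Insert 283: h=5, h2=8, slots 5,0 occupied → index 8.
Insert 49: h=5, h2=2, slot 5 occupied → index 7.
Table: [908, ., ., ., ., 335, ., 49, 283, ., ., ., 45]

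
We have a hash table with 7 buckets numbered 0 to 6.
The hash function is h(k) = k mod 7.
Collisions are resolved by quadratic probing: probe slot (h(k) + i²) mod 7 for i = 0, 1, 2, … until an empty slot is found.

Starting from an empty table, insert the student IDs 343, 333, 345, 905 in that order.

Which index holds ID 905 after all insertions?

3

343: h=0 -> slot 0
333: h=4 -> slot 4
345: h=2 -> slot 2
905: h=2, probe 2,3 -> slot 3
Table: [343, -, 345, 905, 333, -, -]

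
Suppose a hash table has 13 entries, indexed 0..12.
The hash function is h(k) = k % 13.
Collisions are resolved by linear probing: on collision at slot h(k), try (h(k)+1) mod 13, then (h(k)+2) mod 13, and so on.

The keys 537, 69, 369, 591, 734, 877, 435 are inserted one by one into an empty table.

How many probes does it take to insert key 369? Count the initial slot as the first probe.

2

537: h=4 -> slot 4
69: h=4, probe 4,5 -> slot 5
369: h=5, probe 5,6 -> slot 6
591: h=6, probe 6,7 -> slot 7
734: h=6, probe 6,7,8 -> slot 8
877: h=6, probe 6,7,8,9 -> slot 9
435: h=6, probe 6,7,8,9,10 -> slot 10
Table: [—, —, —, —, 537, 69, 369, 591, 734, 877, 435, —, —]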